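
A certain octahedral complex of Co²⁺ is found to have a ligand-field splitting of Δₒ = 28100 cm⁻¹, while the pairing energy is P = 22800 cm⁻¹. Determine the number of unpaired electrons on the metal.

1

Co sits in group 9; removing 2 electrons leaves Co²⁺ with 9 − 2 = 7 d electrons.
Here Δₒ > P (28100 > 22800), so the low-spin state is favoured.
Filling d⁷ accordingly: t₂g⁶ eg¹.
Unpaired electrons: 1.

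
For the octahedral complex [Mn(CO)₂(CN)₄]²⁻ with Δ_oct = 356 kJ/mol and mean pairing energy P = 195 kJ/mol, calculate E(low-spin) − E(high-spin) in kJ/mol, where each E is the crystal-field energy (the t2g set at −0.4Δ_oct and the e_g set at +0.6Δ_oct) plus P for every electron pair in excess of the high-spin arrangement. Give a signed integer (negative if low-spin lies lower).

Ligand charges: 2×(+0) from CO and 4×(-1) from CN⁻ sum to -4; with overall charge -2, Mn is +2.
Mn is in group 7, so Mn²⁺ is d⁵ (7 − 2 = 5).
High-spin: t2g^3 e_g^2, CFSE = 0.0Δ_oct = 0 kJ/mol.
Low-spin: t2g^5 e_g^0, orbital CFSE = -2.0Δ_oct = -712 kJ/mol; plus 2 excess pairs × P = +390 kJ/mol; total -322 kJ/mol.
E(LS) − E(HS) = -322 − (0) = -322 kJ/mol.

-322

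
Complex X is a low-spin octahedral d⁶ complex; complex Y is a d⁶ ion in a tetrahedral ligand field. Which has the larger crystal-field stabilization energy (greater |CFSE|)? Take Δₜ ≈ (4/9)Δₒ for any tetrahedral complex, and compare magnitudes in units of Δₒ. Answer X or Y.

X: t₂g⁶ eg⁰, CFSE = -2.4Δₒ.
Y: Tetrahedral fields are weak (Δₜ ≈ 4/9 Δₒ), so electrons fill high-spin; e³ t₂³, CFSE = -0.6Δₜ ≈ -0.27Δₒ.
So X has the larger |CFSE|.

X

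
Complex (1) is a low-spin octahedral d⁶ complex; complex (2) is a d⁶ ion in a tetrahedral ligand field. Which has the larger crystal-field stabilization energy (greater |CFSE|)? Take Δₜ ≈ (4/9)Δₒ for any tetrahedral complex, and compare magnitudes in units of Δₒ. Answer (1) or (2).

(1): t₂g⁶ eg⁰, CFSE = -2.4Δₒ.
(2): With tetrahedral geometry the complex is necessarily high-spin; e³ t₂³, CFSE = -0.6Δₜ ≈ -0.27Δₒ.
So (1) has the larger |CFSE|.

(1)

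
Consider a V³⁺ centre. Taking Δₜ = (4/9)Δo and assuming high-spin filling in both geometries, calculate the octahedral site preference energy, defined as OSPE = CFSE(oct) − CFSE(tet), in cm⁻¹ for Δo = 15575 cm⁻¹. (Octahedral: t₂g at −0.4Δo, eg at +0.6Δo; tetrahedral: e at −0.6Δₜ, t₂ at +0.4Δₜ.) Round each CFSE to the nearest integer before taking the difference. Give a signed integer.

Group 5 minus oxidation state +3 gives a d² configuration for V³⁺.
In an octahedral site d² (HS) is t₂g² eg⁰, giving CFSE(oct) = -0.8Δo = -12460 cm⁻¹.
Tetrahedral: e² t₂⁰, CFSE = 2(−0.6) + 0(+0.4) = -1.2Δₜ = -1.2 × (4/9) × 15575 = -8307 cm⁻¹.
Subtracting, OSPE = -12460 − (-8307) = -4153 cm⁻¹.

-4153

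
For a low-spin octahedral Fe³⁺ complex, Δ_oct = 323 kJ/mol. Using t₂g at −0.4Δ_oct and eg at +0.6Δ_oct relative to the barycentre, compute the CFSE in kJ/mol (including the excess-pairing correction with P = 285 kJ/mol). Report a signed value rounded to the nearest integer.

-76

Fe sits in group 8; removing 3 electrons leaves Fe³⁺ with 8 − 3 = 5 d electrons.
The d⁵ electrons fill as t₂g⁵ eg⁰.
CFSE(orbital) = 5×(-0.4Δ_oct) + 0×(0.6Δ_oct) = -2.0Δ_oct; with Δ_oct = 323 kJ/mol that is -646 kJ/mol.
High-spin d⁵ would be t₂g³ eg² with 0 pairs; low-spin has 2, so 2 excess pairs cost +2P = +570 kJ/mol.
Net CFSE = -646 + 570 = -76 kJ/mol.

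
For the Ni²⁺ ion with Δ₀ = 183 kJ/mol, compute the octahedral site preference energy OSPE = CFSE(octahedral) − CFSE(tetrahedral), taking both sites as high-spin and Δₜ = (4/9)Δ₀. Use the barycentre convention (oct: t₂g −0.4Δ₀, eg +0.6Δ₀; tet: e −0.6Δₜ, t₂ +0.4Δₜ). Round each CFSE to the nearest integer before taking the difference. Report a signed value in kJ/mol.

-155

Ni is in group 10, so Ni²⁺ is d⁸ (10 − 2 = 8).
Octahedral high-spin t₂g⁶ eg²: CFSE = -1.2 × 183 = -220 kJ/mol.
In a tetrahedral site the filling is e⁴ t₂⁴: CFSE(tet) = -0.8Δₜ = -0.8 × (4/9)(183) = -65 kJ/mol.
Subtracting, OSPE = -220 − (-65) = -155 kJ/mol.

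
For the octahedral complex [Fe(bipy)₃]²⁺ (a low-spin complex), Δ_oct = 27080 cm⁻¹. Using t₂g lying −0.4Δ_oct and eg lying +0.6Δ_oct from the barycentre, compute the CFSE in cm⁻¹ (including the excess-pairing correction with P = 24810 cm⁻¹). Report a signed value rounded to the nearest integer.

bipy is neutral, so the +2 overall charge sits on Fe: oxidation state +2.
Group 8 minus oxidation state +2 gives a d⁶ configuration for Fe²⁺.
Configuration: t₂g⁶ eg⁰.
Orbital CFSE = 6(-0.4) + 0(0.6) = -2.4Δ_oct = -2.4 × 27080 = -64992 cm⁻¹.
Relative to high-spin t₂g⁴ eg² (1 paired), the low-spin configuration has 2 additional pairs, contributing +2 × 24810 = +49620 cm⁻¹.
Overall CFSE = -64992 + 49620 = -15372 cm⁻¹.

-15372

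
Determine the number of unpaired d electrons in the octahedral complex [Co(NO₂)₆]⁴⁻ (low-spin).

1

Each NO₂⁻ contributes -1; 6 × (-1) = -6. With overall charge -4, Co is in the +2 oxidation state.
Group 9 minus oxidation state +2 gives a d⁷ configuration for Co²⁺.
Configuration: t2g^6 e_g^1, giving 1 unpaired electron.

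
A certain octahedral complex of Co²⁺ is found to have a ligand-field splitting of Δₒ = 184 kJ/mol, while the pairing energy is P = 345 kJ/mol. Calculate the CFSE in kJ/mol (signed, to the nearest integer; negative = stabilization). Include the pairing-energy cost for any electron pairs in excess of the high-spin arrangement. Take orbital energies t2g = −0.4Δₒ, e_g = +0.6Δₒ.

Co²⁺: group 9, so d-count = 9 − 2 = 7.
Since Δₒ = 184 kJ/mol < P = 345 kJ/mol, the complex adopts the high-spin configuration.
That gives t2g^5 e_g^2.
Orbital CFSE = -0.8Δₒ = -0.8 × 184 = -147 kJ/mol.
High-spin has no excess pairs, so no pairing correction applies.

-147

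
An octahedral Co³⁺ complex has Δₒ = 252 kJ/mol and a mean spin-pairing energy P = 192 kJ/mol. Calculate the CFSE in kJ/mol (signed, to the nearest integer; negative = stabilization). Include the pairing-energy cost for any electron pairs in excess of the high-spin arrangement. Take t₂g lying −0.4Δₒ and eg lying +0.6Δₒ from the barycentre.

Co³⁺: group 9, so d-count = 9 − 3 = 6.
Since Δₒ = 252 kJ/mol > P = 192 kJ/mol, the complex adopts the low-spin configuration.
Configuration: t₂g⁶ eg⁰.
Orbital CFSE = -2.4Δₒ = -2.4 × 252 = -605 kJ/mol.
Excess pairs vs high-spin: 3 − 1 = 2; pairing cost = +384 kJ/mol.
Net CFSE = -605 + 384 = -221 kJ/mol.

-221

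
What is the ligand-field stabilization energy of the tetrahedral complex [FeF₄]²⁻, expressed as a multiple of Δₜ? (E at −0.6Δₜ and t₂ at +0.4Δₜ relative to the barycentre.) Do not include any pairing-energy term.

Each F⁻ contributes -1; 4 × (-1) = -4. With overall charge -2, Fe is in the +2 oxidation state.
Fe sits in group 8; removing 2 electrons leaves Fe²⁺ with 8 − 2 = 6 d electrons.
With tetrahedral geometry the complex is necessarily high-spin.
Configuration: e³ t₂³.
CFSE = 3(-0.6Δₜ) + 3(0.4Δₜ) = -1.8Δₜ + 1.2Δₜ = -0.6Δₜ.

-0.6 Δₜ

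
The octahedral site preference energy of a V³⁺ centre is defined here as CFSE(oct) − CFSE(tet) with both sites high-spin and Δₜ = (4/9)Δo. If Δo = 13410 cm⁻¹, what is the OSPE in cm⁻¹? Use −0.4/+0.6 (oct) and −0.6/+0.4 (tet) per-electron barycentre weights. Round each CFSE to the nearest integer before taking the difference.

-3576

V³⁺: group 5, so d-count = 5 − 3 = 2.
Octahedral high-spin t2g^2 e_g^0: CFSE = -0.8 × 13410 = -10728 cm⁻¹.
Tetrahedral: e^2 t2^0, CFSE = 2(−0.6) + 0(+0.4) = -1.2Δₜ = -1.2 × (4/9) × 13410 = -7152 cm⁻¹.
OSPE = CFSE(oct) − CFSE(tet) = -10728 − (-7152) = -3576 cm⁻¹.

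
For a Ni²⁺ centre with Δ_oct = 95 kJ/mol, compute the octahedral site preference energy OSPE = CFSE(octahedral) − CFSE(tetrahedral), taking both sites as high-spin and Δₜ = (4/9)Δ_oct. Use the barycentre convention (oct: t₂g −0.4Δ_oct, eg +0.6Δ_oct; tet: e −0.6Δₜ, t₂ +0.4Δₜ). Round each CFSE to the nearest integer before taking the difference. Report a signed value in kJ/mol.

-80

Ni is in group 10, so Ni²⁺ is d⁸ (10 − 2 = 8).
Octahedral high-spin t2g^6 e_g^2: CFSE = -1.2 × 95 = -114 kJ/mol.
Tetrahedral: e^4 t2^4, CFSE = 4(−0.6) + 4(+0.4) = -0.8Δₜ = -0.8 × (4/9) × 95 = -34 kJ/mol.
OSPE = CFSE(oct) − CFSE(tet) = -114 − (-34) = -80 kJ/mol.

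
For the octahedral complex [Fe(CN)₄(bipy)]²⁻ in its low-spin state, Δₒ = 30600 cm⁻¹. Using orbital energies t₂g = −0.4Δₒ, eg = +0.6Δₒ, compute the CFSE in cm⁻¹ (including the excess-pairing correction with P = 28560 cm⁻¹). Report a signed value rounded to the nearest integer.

-16320

Ligand charges: 4×(-1) from CN⁻ and 1×(+0) from bipy sum to -4; with overall charge -2, Fe is +2.
Group 8 minus oxidation state +2 gives a d⁶ configuration for Fe²⁺.
Electron filling gives t₂g⁶ eg⁰.
Orbital CFSE = 6(-0.4) + 0(0.6) = -2.4Δₒ = -2.4 × 30600 = -73440 cm⁻¹.
High-spin d⁶ would be t₂g⁴ eg² with 1 pair; low-spin has 3, so 2 excess pairs cost +2P = +57120 cm⁻¹.
Combining: -73440 + 57120 = -16320 cm⁻¹.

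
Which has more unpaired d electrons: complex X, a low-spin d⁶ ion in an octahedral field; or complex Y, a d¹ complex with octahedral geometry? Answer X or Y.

Y

X: t₂g⁶ eg⁰ → 0 unpaired.
Y: For octahedral d¹ the high- and low-spin configurations coincide; t2g^1 e_g^0 → 1 unpaired.
So Y has more unpaired electrons.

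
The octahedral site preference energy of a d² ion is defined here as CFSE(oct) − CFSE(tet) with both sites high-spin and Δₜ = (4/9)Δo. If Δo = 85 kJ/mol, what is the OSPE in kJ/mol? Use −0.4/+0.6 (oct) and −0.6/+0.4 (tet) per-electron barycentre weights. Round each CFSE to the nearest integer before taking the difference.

-23

Octahedral (high-spin): t₂g² eg⁰, CFSE = 2(−0.4) + 0(+0.6) = -0.8Δo = -0.8 × 85 = -68 kJ/mol.
Tetrahedral e² t₂⁰ gives -1.2Δₜ = -1.2 × (4/9) × 85 = -45 kJ/mol.
Subtracting, OSPE = -68 − (-45) = -23 kJ/mol.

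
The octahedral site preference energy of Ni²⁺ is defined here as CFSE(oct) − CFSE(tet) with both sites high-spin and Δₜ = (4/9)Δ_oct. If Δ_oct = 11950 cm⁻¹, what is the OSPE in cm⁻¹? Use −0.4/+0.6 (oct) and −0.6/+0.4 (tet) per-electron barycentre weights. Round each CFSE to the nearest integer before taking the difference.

-10091

Ni sits in group 10; removing 2 electrons leaves Ni²⁺ with 10 − 2 = 8 d electrons.
Octahedral (high-spin): t2g^6 e_g^2, CFSE = 6(−0.4) + 2(+0.6) = -1.2Δ_oct = -1.2 × 11950 = -14340 cm⁻¹.
In a tetrahedral site the filling is e^4 t2^4: CFSE(tet) = -0.8Δₜ = -0.8 × (4/9)(11950) = -4249 cm⁻¹.
Subtracting, OSPE = -14340 − (-4249) = -10091 cm⁻¹.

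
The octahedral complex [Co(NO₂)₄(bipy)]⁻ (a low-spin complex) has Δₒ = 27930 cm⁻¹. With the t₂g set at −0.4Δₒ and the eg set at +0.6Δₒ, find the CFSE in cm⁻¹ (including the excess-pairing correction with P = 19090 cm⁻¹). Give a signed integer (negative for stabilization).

-28852

Ligand charges: 4×(-1) from NO₂⁻ and 1×(+0) from bipy sum to -4; with overall charge -1, Co is +3.
Co is in group 9, so Co³⁺ is d⁶ (9 − 3 = 6).
Electron filling gives t₂g⁶ eg⁰.
Orbital CFSE = 6(-0.4) + 0(0.6) = -2.4Δₒ = -2.4 × 27930 = -67032 cm⁻¹.
Relative to high-spin t₂g⁴ eg² (1 paired), the low-spin configuration has 2 additional pairs, contributing +2 × 19090 = +38180 cm⁻¹.
Overall CFSE = -67032 + 38180 = -28852 cm⁻¹.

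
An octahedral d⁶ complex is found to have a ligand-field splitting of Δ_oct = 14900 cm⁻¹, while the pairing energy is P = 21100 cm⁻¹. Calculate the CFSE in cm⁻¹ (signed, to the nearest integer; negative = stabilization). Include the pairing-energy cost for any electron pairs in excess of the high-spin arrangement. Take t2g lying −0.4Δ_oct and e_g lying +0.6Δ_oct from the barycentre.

-5960

Here Δ_oct < P (14900 < 21100), so the high-spin state is favoured.
Filling d⁶ accordingly: t2g^4 e_g^2.
Orbital CFSE = -0.4Δ_oct = -0.4 × 14900 = -5960 cm⁻¹.
High-spin has no excess pairs, so no pairing correction applies.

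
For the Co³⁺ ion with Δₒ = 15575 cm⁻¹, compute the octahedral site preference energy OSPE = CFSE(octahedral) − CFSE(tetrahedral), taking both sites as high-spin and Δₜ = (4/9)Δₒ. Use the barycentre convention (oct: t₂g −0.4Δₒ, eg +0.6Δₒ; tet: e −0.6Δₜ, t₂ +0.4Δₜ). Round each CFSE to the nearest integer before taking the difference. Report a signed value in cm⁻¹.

-2077

Co is in group 9, so Co³⁺ is d⁶ (9 − 3 = 6).
Octahedral high-spin t2g^4 e_g^2: CFSE = -0.4 × 15575 = -6230 cm⁻¹.
Tetrahedral: e^3 t2^3, CFSE = 3(−0.6) + 3(+0.4) = -0.6Δₜ = -0.6 × (4/9) × 15575 = -4153 cm⁻¹.
OSPE = -6230 − (-4153) = -2077 cm⁻¹.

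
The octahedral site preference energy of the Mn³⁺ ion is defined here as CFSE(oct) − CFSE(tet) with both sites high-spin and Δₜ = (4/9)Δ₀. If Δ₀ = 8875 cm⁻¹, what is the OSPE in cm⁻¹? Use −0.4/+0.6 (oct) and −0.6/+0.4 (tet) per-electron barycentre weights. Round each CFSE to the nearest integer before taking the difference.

-3747

Mn is in group 7, so Mn³⁺ is d⁴ (7 − 3 = 4).
Octahedral (high-spin): t2g^3 e_g^1, CFSE = 3(−0.4) + 1(+0.6) = -0.6Δ₀ = -0.6 × 8875 = -5325 cm⁻¹.
Tetrahedral e^2 t2^2 gives -0.4Δₜ = -0.4 × (4/9) × 8875 = -1578 cm⁻¹.
OSPE = CFSE(oct) − CFSE(tet) = -5325 − (-1578) = -3747 cm⁻¹.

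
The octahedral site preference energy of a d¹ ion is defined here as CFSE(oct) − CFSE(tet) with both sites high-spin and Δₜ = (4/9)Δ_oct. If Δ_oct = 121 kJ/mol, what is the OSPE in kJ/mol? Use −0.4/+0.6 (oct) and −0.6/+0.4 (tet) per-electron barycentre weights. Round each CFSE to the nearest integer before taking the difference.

In an octahedral site d¹ (HS) is t2g^1 e_g^0, giving CFSE(oct) = -0.4Δ_oct = -48 kJ/mol.
Tetrahedral e^1 t2^0 gives -0.6Δₜ = -0.6 × (4/9) × 121 = -32 kJ/mol.
Subtracting, OSPE = -48 − (-32) = -16 kJ/mol.

-16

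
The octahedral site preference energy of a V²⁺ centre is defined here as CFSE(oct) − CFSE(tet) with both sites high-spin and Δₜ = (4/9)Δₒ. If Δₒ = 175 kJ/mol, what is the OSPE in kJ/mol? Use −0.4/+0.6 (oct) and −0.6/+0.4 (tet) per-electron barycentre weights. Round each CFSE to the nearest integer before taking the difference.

-148

Group 5 minus oxidation state +2 gives a d³ configuration for V²⁺.
Octahedral (high-spin): t₂g³ eg⁰, CFSE = 3(−0.4) + 0(+0.6) = -1.2Δₒ = -1.2 × 175 = -210 kJ/mol.
Tetrahedral e² t₂¹ gives -0.8Δₜ = -0.8 × (4/9) × 175 = -62 kJ/mol.
Subtracting, OSPE = -210 − (-62) = -148 kJ/mol.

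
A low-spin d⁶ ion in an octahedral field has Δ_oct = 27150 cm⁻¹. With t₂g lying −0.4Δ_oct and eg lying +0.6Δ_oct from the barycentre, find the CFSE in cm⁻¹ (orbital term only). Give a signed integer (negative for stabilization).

-65160

Electron filling gives t₂g⁶ eg⁰.
The orbital stabilization is -2.4Δ_oct = -2.4 × 27150 = -65160 cm⁻¹.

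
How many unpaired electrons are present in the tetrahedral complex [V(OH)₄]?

Each OH⁻ contributes -1; 4 × (-1) = -4. With overall charge +0, V is in the +4 oxidation state.
Group 5 minus oxidation state +4 gives a d¹ configuration for V⁴⁺.
Tetrahedral fields are weak (Δₜ ≈ 4/9 Δₒ), so electrons fill high-spin.
Configuration: e¹ t₂⁰, giving 1 unpaired electron.

1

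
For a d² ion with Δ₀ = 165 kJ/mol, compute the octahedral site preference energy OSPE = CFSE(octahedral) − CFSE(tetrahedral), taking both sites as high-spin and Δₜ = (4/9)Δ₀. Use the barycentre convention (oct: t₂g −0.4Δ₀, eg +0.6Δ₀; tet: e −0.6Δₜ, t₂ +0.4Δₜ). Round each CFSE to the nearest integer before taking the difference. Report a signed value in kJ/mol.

-44

Octahedral high-spin t₂g² eg⁰: CFSE = -0.8 × 165 = -132 kJ/mol.
In a tetrahedral site the filling is e² t₂⁰: CFSE(tet) = -1.2Δₜ = -1.2 × (4/9)(165) = -88 kJ/mol.
OSPE = -132 − (-88) = -44 kJ/mol.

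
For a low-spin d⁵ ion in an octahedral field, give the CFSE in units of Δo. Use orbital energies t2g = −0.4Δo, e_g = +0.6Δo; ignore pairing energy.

-2.0 Δo

Configuration: t2g^5 e_g^0.
CFSE = 5(-0.4Δo) + 0(0.6Δo) = -2.0Δo + 0.0Δo = -2.0Δo.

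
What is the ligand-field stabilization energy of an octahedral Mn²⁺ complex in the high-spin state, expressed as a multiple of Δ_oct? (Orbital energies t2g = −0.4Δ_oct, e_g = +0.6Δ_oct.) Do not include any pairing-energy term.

Mn is in group 7, so Mn²⁺ is d⁵ (7 − 2 = 5).
Configuration: t2g^3 e_g^2.
CFSE = 3(-0.4Δ_oct) + 2(0.6Δ_oct) = -1.2Δ_oct + 1.2Δ_oct = 0.0Δ_oct.

0.0 Δ_oct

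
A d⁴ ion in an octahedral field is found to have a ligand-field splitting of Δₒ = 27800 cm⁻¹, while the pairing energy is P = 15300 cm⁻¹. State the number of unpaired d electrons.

2

Here Δₒ > P (27800 > 15300), so the low-spin state is favoured.
Filling d⁴ accordingly: t₂g⁴ eg⁰.
Unpaired electrons: 2.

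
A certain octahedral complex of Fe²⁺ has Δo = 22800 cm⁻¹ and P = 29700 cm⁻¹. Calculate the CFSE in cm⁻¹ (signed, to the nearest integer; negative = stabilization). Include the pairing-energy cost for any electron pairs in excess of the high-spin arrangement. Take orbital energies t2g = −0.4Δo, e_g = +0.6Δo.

Fe is in group 8, so Fe²⁺ is d⁶ (8 − 2 = 6).
With Δo < P the complex is high-spin.
Configuration: t2g^4 e_g^2.
Orbital CFSE = -0.4Δo = -0.4 × 22800 = -9120 cm⁻¹.
High-spin has no excess pairs, so no pairing correction applies.

-9120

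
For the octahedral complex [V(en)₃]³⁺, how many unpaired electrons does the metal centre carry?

en is neutral, so the +3 overall charge sits on V: oxidation state +3.
V sits in group 5; removing 3 electrons leaves V³⁺ with 5 − 3 = 2 d electrons.
Configuration: t₂g² eg⁰, giving 2 unpaired electrons.

2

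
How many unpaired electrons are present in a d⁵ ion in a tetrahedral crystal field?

5

Tetrahedral splitting is small, so the complex is high-spin.
Configuration: e² t₂³, giving 5 unpaired electrons.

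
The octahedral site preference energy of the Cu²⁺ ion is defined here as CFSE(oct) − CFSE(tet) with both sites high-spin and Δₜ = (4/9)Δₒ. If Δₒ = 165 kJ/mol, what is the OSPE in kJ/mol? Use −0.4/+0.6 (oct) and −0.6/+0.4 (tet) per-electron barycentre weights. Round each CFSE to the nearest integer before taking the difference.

Cu²⁺: group 11, so d-count = 11 − 2 = 9.
In an octahedral site d⁹ (HS) is t₂g⁶ eg³, giving CFSE(oct) = -0.6Δₒ = -99 kJ/mol.
In a tetrahedral site the filling is e⁴ t₂⁵: CFSE(tet) = -0.4Δₜ = -0.4 × (4/9)(165) = -29 kJ/mol.
OSPE = -99 − (-29) = -70 kJ/mol.

-70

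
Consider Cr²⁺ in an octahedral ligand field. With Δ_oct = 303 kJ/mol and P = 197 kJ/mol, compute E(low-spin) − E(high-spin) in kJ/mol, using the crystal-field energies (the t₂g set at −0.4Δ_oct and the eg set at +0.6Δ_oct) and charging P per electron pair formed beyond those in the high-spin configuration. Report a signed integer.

Cr²⁺: group 6, so d-count = 6 − 2 = 4.
In the high-spin limit (t₂g³ eg¹) the orbital term is -0.6Δ_oct = -182 kJ/mol, with no excess pairing.
Low-spin t₂g⁴ eg⁰ gives -1.6Δ_oct = -485 kJ/mol, but forming 1 extra pair costs 1P = 197 kJ/mol, so E(LS) = -485 + 197 = -288 kJ/mol.
The difference is -288 − (-182) = -106 kJ/mol, so low-spin lies lower.

-106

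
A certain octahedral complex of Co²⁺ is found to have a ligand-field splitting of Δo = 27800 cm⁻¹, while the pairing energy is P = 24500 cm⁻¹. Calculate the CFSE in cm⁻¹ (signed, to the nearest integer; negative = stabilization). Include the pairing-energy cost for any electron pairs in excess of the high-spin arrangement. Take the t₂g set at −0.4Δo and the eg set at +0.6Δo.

Group 9 minus oxidation state +2 gives a d⁷ configuration for Co²⁺.
With Δo > P the complex is low-spin.
Configuration: t₂g⁶ eg¹.
Orbital CFSE = -1.8Δo = -1.8 × 27800 = -50040 cm⁻¹.
Excess pairs vs high-spin: 3 − 2 = 1; pairing cost = +24500 cm⁻¹.
Net CFSE = -50040 + 24500 = -25540 cm⁻¹.

-25540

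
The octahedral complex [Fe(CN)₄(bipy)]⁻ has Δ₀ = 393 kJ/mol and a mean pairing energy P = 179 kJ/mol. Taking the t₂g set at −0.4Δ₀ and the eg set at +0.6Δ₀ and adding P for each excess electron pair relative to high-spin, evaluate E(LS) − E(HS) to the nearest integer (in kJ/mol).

-428

Ligand charges: 4×(-1) from CN⁻ and 1×(+0) from bipy sum to -4; with overall charge -1, Fe is +3.
Group 8 minus oxidation state +3 gives a d⁵ configuration for Fe³⁺.
In the high-spin limit (t₂g³ eg²) the orbital term is 0.0Δ₀ = 0 kJ/mol, with no excess pairing.
Low-spin t₂g⁵ eg⁰ gives -2.0Δ₀ = -786 kJ/mol, but forming 2 extra pairs costs 2P = 358 kJ/mol, so E(LS) = -786 + 358 = -428 kJ/mol.
Thus E(LS) − E(HS) = -428 kJ/mol.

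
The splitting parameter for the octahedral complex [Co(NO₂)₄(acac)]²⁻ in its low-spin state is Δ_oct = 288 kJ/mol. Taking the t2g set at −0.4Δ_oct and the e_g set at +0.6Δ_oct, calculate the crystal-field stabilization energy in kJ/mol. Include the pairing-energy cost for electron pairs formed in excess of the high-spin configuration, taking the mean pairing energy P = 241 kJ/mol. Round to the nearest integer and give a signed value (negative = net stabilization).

Ligand charges: 4×(-1) from NO₂⁻ and 1×(-1) from acac⁻ sum to -5; with overall charge -2, Co is +3.
Co³⁺: group 9, so d-count = 9 − 3 = 6.
Configuration: t2g^6 e_g^0.
The orbital stabilization is -2.4Δ_oct = -2.4 × 288 = -691 kJ/mol.
Relative to high-spin t2g^4 e_g^2 (1 paired), the low-spin configuration has 2 additional pairs, contributing +2 × 241 = +482 kJ/mol.
Net CFSE = -691 + 482 = -209 kJ/mol.

-209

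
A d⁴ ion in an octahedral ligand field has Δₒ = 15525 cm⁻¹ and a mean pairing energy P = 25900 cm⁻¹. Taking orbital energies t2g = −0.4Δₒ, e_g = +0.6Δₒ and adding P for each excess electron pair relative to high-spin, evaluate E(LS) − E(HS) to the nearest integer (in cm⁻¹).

High-spin d⁴ fills as t2g^3 e_g^1 with CFSE 3(−0.4) + 1(+0.6) = -0.6Δₒ = -9315 cm⁻¹.
Low-spin t2g^4 e_g^0 gives -1.6Δₒ = -24840 cm⁻¹, but forming 1 extra pair costs 1P = 25900 cm⁻¹, so E(LS) = -24840 + 25900 = 1060 cm⁻¹.
The difference is 1060 − (-9315) = 10375 cm⁻¹, so high-spin lies lower.

10375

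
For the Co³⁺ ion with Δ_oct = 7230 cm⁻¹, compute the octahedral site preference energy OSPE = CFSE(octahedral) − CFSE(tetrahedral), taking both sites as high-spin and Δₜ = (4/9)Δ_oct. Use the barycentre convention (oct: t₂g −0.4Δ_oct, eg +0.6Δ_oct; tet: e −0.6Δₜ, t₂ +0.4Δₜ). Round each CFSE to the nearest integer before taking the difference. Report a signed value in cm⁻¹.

-964

Co is in group 9, so Co³⁺ is d⁶ (9 − 3 = 6).
Octahedral (high-spin): t₂g⁴ eg², CFSE = 4(−0.4) + 2(+0.6) = -0.4Δ_oct = -0.4 × 7230 = -2892 cm⁻¹.
Tetrahedral: e³ t₂³, CFSE = 3(−0.6) + 3(+0.4) = -0.6Δₜ = -0.6 × (4/9) × 7230 = -1928 cm⁻¹.
OSPE = CFSE(oct) − CFSE(tet) = -2892 − (-1928) = -964 cm⁻¹.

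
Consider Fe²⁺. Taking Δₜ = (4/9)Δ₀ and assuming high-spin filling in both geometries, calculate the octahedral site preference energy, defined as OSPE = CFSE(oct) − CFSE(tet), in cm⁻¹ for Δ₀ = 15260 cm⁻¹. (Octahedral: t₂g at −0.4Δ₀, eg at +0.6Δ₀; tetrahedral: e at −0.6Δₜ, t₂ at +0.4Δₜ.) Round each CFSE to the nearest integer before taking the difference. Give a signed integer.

-2035

Fe is in group 8, so Fe²⁺ is d⁶ (8 − 2 = 6).
In an octahedral site d⁶ (HS) is t2g^4 e_g^2, giving CFSE(oct) = -0.4Δ₀ = -6104 cm⁻¹.
Tetrahedral: e^3 t2^3, CFSE = 3(−0.6) + 3(+0.4) = -0.6Δₜ = -0.6 × (4/9) × 15260 = -4069 cm⁻¹.
Subtracting, OSPE = -6104 − (-4069) = -2035 cm⁻¹.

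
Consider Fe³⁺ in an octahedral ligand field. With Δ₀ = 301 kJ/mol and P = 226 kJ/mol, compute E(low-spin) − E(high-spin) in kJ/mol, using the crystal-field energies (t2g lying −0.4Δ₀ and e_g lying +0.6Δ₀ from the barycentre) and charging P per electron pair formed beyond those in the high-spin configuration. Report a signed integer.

Fe is in group 8, so Fe³⁺ is d⁵ (8 − 3 = 5).
High-spin: t2g^3 e_g^2, CFSE = 0.0Δ₀ = 0 kJ/mol.
For low-spin the configuration is t2g^5 e_g^0: orbital energy -2.0 × 301 = -602 kJ/mol, and 2 additional pairs relative to high-spin add 452 kJ/mol, giving -150 kJ/mol.
The difference is -150 − (0) = -150 kJ/mol, so low-spin lies lower.

-150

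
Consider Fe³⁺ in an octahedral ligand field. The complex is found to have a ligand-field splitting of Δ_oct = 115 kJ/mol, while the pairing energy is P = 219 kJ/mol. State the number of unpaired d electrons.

Group 8 minus oxidation state +3 gives a d⁵ configuration for Fe³⁺.
Δ_oct < P, so pairing is avoided: the ground state is high-spin.
Configuration: t₂g³ eg².
Unpaired electrons: 5.

5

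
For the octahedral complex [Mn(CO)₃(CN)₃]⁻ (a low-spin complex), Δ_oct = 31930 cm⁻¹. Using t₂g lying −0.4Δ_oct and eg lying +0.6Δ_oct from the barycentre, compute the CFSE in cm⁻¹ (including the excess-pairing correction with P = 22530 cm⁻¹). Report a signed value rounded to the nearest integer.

-18800

Ligand charges: 3×(+0) from CO and 3×(-1) from CN⁻ sum to -3; with overall charge -1, Mn is +2.
Group 7 minus oxidation state +2 gives a d⁵ configuration for Mn²⁺.
Electron filling gives t₂g⁵ eg⁰.
CFSE(orbital) = 5×(-0.4Δ_oct) + 0×(0.6Δ_oct) = -2.0Δ_oct; with Δ_oct = 31930 cm⁻¹ that is -63860 cm⁻¹.
High-spin d⁵ would be t₂g³ eg² with 0 pairs; low-spin has 2, so 2 excess pairs cost +2P = +45060 cm⁻¹.
Combining: -63860 + 45060 = -18800 cm⁻¹.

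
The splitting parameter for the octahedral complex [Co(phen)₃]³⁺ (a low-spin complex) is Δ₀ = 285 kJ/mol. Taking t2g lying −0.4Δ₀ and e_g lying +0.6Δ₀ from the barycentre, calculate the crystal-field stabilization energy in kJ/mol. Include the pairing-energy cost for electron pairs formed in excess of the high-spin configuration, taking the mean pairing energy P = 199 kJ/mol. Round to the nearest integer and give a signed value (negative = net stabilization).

-286

phen is neutral, so the +3 overall charge sits on Co: oxidation state +3.
Co³⁺: group 9, so d-count = 9 − 3 = 6.
Electron filling gives t2g^6 e_g^0.
Orbital CFSE = 6(-0.4) + 0(0.6) = -2.4Δ₀ = -2.4 × 285 = -684 kJ/mol.
Relative to high-spin t2g^4 e_g^2 (1 paired), the low-spin configuration has 2 additional pairs, contributing +2 × 199 = +398 kJ/mol.
Overall CFSE = -684 + 398 = -286 kJ/mol.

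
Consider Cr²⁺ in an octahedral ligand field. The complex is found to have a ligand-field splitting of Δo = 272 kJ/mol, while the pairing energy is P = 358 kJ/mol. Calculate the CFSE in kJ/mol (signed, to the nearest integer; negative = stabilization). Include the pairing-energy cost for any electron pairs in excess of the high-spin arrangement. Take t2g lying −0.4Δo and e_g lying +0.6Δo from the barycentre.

Cr²⁺: group 6, so d-count = 6 − 2 = 4.
With Δo < P the complex is high-spin.
Configuration: t2g^3 e_g^1.
Orbital CFSE = -0.6Δo = -0.6 × 272 = -163 kJ/mol.
High-spin has no excess pairs, so no pairing correction applies.

-163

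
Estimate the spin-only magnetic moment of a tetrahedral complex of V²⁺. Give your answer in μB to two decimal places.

V²⁺: group 5, so d-count = 5 − 2 = 3.
Tetrahedral fields are weak (Δₜ ≈ 4/9 Δₒ), so electrons fill high-spin.
Configuration: e² t₂¹ → 3 unpaired electrons.
μ(spin-only) = √[3(3+2)] = √15 ≈ 3.87 μB.

3.87 μB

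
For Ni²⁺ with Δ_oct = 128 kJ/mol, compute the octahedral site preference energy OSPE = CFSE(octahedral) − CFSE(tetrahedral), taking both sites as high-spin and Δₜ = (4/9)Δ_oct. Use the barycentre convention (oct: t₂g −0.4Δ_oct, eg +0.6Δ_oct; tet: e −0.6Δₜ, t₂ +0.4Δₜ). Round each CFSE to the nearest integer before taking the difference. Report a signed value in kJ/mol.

-108

Ni is in group 10, so Ni²⁺ is d⁸ (10 − 2 = 8).
Octahedral (high-spin): t₂g⁶ eg², CFSE = 6(−0.4) + 2(+0.6) = -1.2Δ_oct = -1.2 × 128 = -154 kJ/mol.
Tetrahedral e⁴ t₂⁴ gives -0.8Δₜ = -0.8 × (4/9) × 128 = -46 kJ/mol.
Subtracting, OSPE = -154 − (-46) = -108 kJ/mol.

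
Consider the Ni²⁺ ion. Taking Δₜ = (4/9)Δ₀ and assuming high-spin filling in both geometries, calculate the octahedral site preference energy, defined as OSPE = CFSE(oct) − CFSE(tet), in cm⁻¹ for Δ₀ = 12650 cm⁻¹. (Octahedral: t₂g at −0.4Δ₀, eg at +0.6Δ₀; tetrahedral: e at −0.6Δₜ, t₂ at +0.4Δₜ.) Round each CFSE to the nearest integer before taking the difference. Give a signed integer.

-10682

Ni is in group 10, so Ni²⁺ is d⁸ (10 − 2 = 8).
In an octahedral site d⁸ (HS) is t₂g⁶ eg², giving CFSE(oct) = -1.2Δ₀ = -15180 cm⁻¹.
Tetrahedral: e⁴ t₂⁴, CFSE = 4(−0.6) + 4(+0.4) = -0.8Δₜ = -0.8 × (4/9) × 12650 = -4498 cm⁻¹.
OSPE = -15180 − (-4498) = -10682 cm⁻¹.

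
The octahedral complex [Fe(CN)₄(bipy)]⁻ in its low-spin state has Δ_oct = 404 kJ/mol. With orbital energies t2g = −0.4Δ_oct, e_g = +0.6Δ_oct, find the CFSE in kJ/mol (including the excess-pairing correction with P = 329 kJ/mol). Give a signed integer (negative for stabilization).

Ligand charges: 4×(-1) from CN⁻ and 1×(+0) from bipy sum to -4; with overall charge -1, Fe is +3.
Fe³⁺: group 8, so d-count = 8 − 3 = 5.
The d⁵ electrons fill as t2g^5 e_g^0.
The orbital stabilization is -2.0Δ_oct = -2.0 × 404 = -808 kJ/mol.
Relative to high-spin t2g^3 e_g^2 (0 paired), the low-spin configuration has 2 additional pairs, contributing +2 × 329 = +658 kJ/mol.
Combining: -808 + 658 = -150 kJ/mol.

-150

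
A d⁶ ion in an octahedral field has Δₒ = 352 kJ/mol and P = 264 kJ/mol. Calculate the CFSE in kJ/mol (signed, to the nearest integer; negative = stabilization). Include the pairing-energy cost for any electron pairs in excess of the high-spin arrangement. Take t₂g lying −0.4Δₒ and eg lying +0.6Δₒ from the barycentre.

-317

Since Δₒ = 352 kJ/mol > P = 264 kJ/mol, the complex adopts the low-spin configuration.
Configuration: t₂g⁶ eg⁰.
Orbital CFSE = -2.4Δₒ = -2.4 × 352 = -845 kJ/mol.
Excess pairs vs high-spin: 3 − 1 = 2; pairing cost = +528 kJ/mol.
Net CFSE = -845 + 528 = -317 kJ/mol.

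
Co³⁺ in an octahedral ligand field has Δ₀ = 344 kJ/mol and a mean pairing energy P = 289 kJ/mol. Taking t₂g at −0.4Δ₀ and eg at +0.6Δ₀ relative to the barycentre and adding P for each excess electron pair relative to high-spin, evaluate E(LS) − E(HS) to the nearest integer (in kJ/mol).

Co is in group 9, so Co³⁺ is d⁶ (9 − 3 = 6).
High-spin: t₂g⁴ eg², CFSE = -0.4Δ₀ = -138 kJ/mol.
Low-spin t₂g⁶ eg⁰ gives -2.4Δ₀ = -826 kJ/mol, but forming 2 extra pairs costs 2P = 578 kJ/mol, so E(LS) = -826 + 578 = -248 kJ/mol.
E(LS) − E(HS) = -248 − (-138) = -110 kJ/mol.

-110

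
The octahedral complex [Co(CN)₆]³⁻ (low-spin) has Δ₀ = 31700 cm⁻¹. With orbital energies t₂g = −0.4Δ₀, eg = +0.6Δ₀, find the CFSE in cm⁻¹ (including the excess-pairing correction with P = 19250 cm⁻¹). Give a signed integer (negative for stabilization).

Each CN⁻ contributes -1; 6 × (-1) = -6. With overall charge -3, Co is in the +3 oxidation state.
Co sits in group 9; removing 3 electrons leaves Co³⁺ with 9 − 3 = 6 d electrons.
Configuration: t₂g⁶ eg⁰.
CFSE(orbital) = 6×(-0.4Δ₀) + 0×(0.6Δ₀) = -2.4Δ₀; with Δ₀ = 31700 cm⁻¹ that is -76080 cm⁻¹.
Pairing penalty: 3 pairs vs 1 in the high-spin reference → 2 extra × P = 38500 cm⁻¹.
Overall CFSE = -76080 + 38500 = -37580 cm⁻¹.

-37580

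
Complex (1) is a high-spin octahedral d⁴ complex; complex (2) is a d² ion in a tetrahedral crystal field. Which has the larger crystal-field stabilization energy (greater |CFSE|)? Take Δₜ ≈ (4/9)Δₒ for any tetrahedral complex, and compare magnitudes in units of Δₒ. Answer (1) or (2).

(1)

(1): t2g^3 e_g^1, CFSE = -0.6Δₒ.
(2): Tetrahedral fields are weak (Δₜ ≈ 4/9 Δₒ), so electrons fill high-spin; e^2 t2^0, CFSE = -1.2Δₜ ≈ -0.53Δₒ.
So (1) has the larger |CFSE|.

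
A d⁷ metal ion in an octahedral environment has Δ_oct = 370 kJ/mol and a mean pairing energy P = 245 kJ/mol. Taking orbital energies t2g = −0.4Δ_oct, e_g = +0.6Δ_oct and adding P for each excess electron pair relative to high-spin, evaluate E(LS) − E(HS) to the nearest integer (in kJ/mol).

-125

High-spin d⁷ fills as t2g^5 e_g^2 with CFSE 5(−0.4) + 2(+0.6) = -0.8Δ_oct = -296 kJ/mol.
For low-spin the configuration is t2g^6 e_g^1: orbital energy -1.8 × 370 = -666 kJ/mol, and 1 additional pair relative to high-spin adds 245 kJ/mol, giving -421 kJ/mol.
Thus E(LS) − E(HS) = -125 kJ/mol.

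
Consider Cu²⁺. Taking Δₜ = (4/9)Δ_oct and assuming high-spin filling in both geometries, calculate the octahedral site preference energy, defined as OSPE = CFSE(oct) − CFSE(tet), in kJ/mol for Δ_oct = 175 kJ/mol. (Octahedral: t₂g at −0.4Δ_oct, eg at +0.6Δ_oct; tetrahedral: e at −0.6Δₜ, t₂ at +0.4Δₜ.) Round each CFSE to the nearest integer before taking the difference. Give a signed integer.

-74

Cu sits in group 11; removing 2 electrons leaves Cu²⁺ with 11 − 2 = 9 d electrons.
In an octahedral site d⁹ (HS) is t₂g⁶ eg³, giving CFSE(oct) = -0.6Δ_oct = -105 kJ/mol.
Tetrahedral e⁴ t₂⁵ gives -0.4Δₜ = -0.4 × (4/9) × 175 = -31 kJ/mol.
Subtracting, OSPE = -105 − (-31) = -74 kJ/mol.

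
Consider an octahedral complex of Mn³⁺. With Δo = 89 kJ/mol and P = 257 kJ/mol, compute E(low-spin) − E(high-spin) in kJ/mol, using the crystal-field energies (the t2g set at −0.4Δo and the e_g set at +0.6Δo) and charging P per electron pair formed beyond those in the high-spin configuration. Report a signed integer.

168

Mn sits in group 7; removing 3 electrons leaves Mn³⁺ with 7 − 3 = 4 d electrons.
High-spin: t2g^3 e_g^1, CFSE = -0.6Δo = -53 kJ/mol.
Low-spin: t2g^4 e_g^0, orbital CFSE = -1.6Δo = -142 kJ/mol; plus 1 excess pair × P = +257 kJ/mol; total 115 kJ/mol.
E(LS) − E(HS) = 115 − (-53) = 168 kJ/mol.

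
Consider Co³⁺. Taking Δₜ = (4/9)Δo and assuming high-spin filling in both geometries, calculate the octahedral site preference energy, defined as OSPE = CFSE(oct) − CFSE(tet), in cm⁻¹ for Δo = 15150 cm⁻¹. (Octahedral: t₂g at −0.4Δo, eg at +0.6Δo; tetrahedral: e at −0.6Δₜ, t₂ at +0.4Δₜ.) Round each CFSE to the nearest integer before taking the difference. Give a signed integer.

-2020

Group 9 minus oxidation state +3 gives a d⁶ configuration for Co³⁺.
Octahedral high-spin t2g^4 e_g^2: CFSE = -0.4 × 15150 = -6060 cm⁻¹.
Tetrahedral: e^3 t2^3, CFSE = 3(−0.6) + 3(+0.4) = -0.6Δₜ = -0.6 × (4/9) × 15150 = -4040 cm⁻¹.
OSPE = -6060 − (-4040) = -2020 cm⁻¹.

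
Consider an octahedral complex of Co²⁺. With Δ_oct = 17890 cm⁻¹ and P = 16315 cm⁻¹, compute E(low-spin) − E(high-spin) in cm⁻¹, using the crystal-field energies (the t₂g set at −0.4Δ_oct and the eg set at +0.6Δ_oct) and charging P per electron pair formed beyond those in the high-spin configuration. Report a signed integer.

-1575

Group 9 minus oxidation state +2 gives a d⁷ configuration for Co²⁺.
In the high-spin limit (t₂g⁵ eg²) the orbital term is -0.8Δ_oct = -14312 cm⁻¹, with no excess pairing.
For low-spin the configuration is t₂g⁶ eg¹: orbital energy -1.8 × 17890 = -32202 cm⁻¹, and 1 additional pair relative to high-spin adds 16315 cm⁻¹, giving -15887 cm⁻¹.
E(LS) − E(HS) = -15887 − (-14312) = -1575 cm⁻¹.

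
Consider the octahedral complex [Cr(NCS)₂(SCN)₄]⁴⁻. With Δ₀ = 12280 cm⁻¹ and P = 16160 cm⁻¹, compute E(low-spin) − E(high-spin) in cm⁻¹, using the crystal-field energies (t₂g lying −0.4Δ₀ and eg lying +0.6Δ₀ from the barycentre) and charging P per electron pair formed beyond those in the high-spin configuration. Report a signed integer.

Ligand charges: 2×(-1) from NCS⁻ and 4×(-1) from SCN⁻ sum to -6; with overall charge -4, Cr is +2.
Cr is in group 6, so Cr²⁺ is d⁴ (6 − 2 = 4).
High-spin d⁴ fills as t₂g³ eg¹ with CFSE 3(−0.4) + 1(+0.6) = -0.6Δ₀ = -7368 cm⁻¹.
Low-spin: t₂g⁴ eg⁰, orbital CFSE = -1.6Δ₀ = -19648 cm⁻¹; plus 1 excess pair × P = +16160 cm⁻¹; total -3488 cm⁻¹.
The difference is -3488 − (-7368) = 3880 cm⁻¹, so high-spin lies lower.

3880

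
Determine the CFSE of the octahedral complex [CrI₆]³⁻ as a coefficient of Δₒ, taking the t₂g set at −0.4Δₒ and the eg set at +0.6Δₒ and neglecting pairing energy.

-1.2 Δₒ

Each I⁻ contributes -1; 6 × (-1) = -6. With overall charge -3, Cr is in the +3 oxidation state.
Cr sits in group 6; removing 3 electrons leaves Cr³⁺ with 6 − 3 = 3 d electrons.
For octahedral d³ the high- and low-spin configurations coincide.
Configuration: t₂g³ eg⁰.
CFSE = 3(-0.4Δₒ) + 0(0.6Δₒ) = -1.2Δₒ + 0.0Δₒ = -1.2Δₒ.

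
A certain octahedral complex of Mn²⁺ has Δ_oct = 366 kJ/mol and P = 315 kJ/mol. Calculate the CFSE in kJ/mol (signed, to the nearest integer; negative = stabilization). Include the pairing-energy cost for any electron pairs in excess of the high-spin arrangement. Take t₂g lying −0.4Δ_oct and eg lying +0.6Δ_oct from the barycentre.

Group 7 minus oxidation state +2 gives a d⁵ configuration for Mn²⁺.
Since Δ_oct = 366 kJ/mol > P = 315 kJ/mol, the complex adopts the low-spin configuration.
Configuration: t₂g⁵ eg⁰.
Orbital CFSE = -2.0Δ_oct = -2.0 × 366 = -732 kJ/mol.
Excess pairs vs high-spin: 2 − 0 = 2; pairing cost = +630 kJ/mol.
Net CFSE = -732 + 630 = -102 kJ/mol.

-102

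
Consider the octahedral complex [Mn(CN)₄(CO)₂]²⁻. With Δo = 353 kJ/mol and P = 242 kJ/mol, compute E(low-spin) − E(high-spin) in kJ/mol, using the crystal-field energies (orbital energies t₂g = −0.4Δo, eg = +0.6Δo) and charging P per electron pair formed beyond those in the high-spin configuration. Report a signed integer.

-222

Ligand charges: 4×(-1) from CN⁻ and 2×(+0) from CO sum to -4; with overall charge -2, Mn is +2.
Mn sits in group 7; removing 2 electrons leaves Mn²⁺ with 7 − 2 = 5 d electrons.
High-spin: t₂g³ eg², CFSE = 0.0Δo = 0 kJ/mol.
Low-spin t₂g⁵ eg⁰ gives -2.0Δo = -706 kJ/mol, but forming 2 extra pairs costs 2P = 484 kJ/mol, so E(LS) = -706 + 484 = -222 kJ/mol.
The difference is -222 − (0) = -222 kJ/mol, so low-spin lies lower.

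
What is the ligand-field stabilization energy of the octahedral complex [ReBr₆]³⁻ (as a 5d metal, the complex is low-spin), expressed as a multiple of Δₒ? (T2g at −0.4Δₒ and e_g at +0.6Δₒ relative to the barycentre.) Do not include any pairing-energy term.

Each Br⁻ contributes -1; 6 × (-1) = -6. With overall charge -3, Re is in the +3 oxidation state.
Re sits in group 7; removing 3 electrons leaves Re³⁺ with 7 − 3 = 4 d electrons.
Configuration: t2g^4 e_g^0.
CFSE = 4(-0.4Δₒ) + 0(0.6Δₒ) = -1.6Δₒ + 0.0Δₒ = -1.6Δₒ.

-1.6 Δₒ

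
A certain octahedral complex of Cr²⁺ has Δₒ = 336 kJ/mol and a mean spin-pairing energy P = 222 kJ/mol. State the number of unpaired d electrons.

Cr sits in group 6; removing 2 electrons leaves Cr²⁺ with 6 − 2 = 4 d electrons.
With Δₒ > P the complex is low-spin.
Filling d⁴ accordingly: t2g^4 e_g^0.
Unpaired electrons: 2.

2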